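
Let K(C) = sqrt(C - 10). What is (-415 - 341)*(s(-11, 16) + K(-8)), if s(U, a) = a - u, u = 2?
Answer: -10584 - 2268*I*sqrt(2) ≈ -10584.0 - 3207.4*I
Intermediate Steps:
s(U, a) = -2 + a (s(U, a) = a - 1*2 = a - 2 = -2 + a)
K(C) = sqrt(-10 + C)
(-415 - 341)*(s(-11, 16) + K(-8)) = (-415 - 341)*((-2 + 16) + sqrt(-10 - 8)) = -756*(14 + sqrt(-18)) = -756*(14 + 3*I*sqrt(2)) = -10584 - 2268*I*sqrt(2)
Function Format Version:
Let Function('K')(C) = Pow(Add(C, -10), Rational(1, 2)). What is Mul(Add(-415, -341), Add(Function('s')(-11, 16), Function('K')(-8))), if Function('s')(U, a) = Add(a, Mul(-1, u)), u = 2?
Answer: Add(-10584, Mul(-2268, I, Pow(2, Rational(1, 2)))) ≈ Add(-10584., Mul(-3207.4, I))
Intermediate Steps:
Function('s')(U, a) = Add(-2, a) (Function('s')(U, a) = Add(a, Mul(-1, 2)) = Add(a, -2) = Add(-2, a))
Function('K')(C) = Pow(Add(-10, C), Rational(1, 2))
Mul(Add(-415, -341), Add(Function('s')(-11, 16), Function('K')(-8))) = Mul(Add(-415, -341), Add(Add(-2, 16), Pow(Add(-10, -8), Rational(1, 2)))) = Mul(-756, Add(14, Pow(-18, Rational(1, 2)))) = Mul(-756, Add(14, Mul(3, I, Pow(2, Rational(1, 2))))) = Add(-10584, Mul(-2268, I, Pow(2, Rational(1, 2))))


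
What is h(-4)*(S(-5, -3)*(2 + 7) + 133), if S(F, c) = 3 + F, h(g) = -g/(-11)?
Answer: -460/11 ≈ -41.818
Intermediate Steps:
h(g) = g/11 (h(g) = -g*(-1)/11 = -(-1)*g/11 = g/11)
h(-4)*(S(-5, -3)*(2 + 7) + 133) = ((1/11)*(-4))*((3 - 5)*(2 + 7) + 133) = -4*(-2*9 + 133)/11 = -4*(-18 + 133)/11 = -4/11*115 = -460/11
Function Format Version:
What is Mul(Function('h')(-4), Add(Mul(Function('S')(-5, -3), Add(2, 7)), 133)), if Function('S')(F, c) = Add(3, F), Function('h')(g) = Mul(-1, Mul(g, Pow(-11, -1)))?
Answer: Rational(-460, 11) ≈ -41.818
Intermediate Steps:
Function('h')(g) = Mul(Rational(1, 11), g) (Function('h')(g) = Mul(-1, Mul(g, Rational(-1, 11))) = Mul(-1, Mul(Rational(-1, 11), g)) = Mul(Rational(1, 11), g))
Mul(Function('h')(-4), Add(Mul(Function('S')(-5, -3), Add(2, 7)), 133)) = Mul(Mul(Rational(1, 11), -4), Add(Mul(Add(3, -5), Add(2, 7)), 133)) = Mul(Rational(-4, 11), Add(Mul(-2, 9), 133)) = Mul(Rational(-4, 11), Add(-18, 133)) = Mul(Rational(-4, 11), 115) = Rational(-460, 11)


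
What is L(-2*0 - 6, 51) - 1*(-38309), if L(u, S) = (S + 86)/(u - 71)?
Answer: 2949656/77 ≈ 38307.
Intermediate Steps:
L(u, S) = (86 + S)/(-71 + u)
L(-2*0 - 6, 51) - 1*(-38309) = (86 + 51)/(-71 + (-2*0 - 6)) - 1*(-38309) = 137/(-71 + (0 - 6)) + 38309 = 137/(-71 - 6) + 38309 = 137/(-77) + 38309 = -1/77*137 + 38309 = -137/77 + 38309 = 2949656/77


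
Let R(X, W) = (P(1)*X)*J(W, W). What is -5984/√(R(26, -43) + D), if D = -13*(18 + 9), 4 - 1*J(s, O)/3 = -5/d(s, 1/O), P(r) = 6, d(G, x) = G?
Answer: -544*√6149/273 ≈ -156.26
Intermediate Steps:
J(s, O) = 12 + 15/s (J(s, O) = 12 - (-15)/s = 12 + 15/s)
D = -351 (D = -13*27 = -351)
R(X, W) = 6*X*(12 + 15/W) (R(X, W) = (6*X)*(12 + 15/W) = 6*X*(12 + 15/W))
-5984/√(R(26, -43) + D) = -5984/√((72*26 + 90*26/(-43)) - 351) = -5984/√((1872 + 90*26*(-1/43)) - 351) = -5984/√((1872 - 2340/43) - 351) = -5984/√(78156/43 - 351) = -5984*√6149/3003 = -544*√6149/273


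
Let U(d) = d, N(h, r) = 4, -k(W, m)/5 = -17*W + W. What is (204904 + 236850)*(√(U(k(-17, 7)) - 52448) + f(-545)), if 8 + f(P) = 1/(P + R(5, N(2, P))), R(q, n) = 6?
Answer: -1905285002/539 + 1767016*I*√3363 ≈ -3.5349e+6 + 1.0247e+8*I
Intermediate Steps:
k(W, m) = 80*W (k(W, m) = -5*(-17*W + W) = -(-80)*W = 80*W)
f(P) = -8 + 1/(6 + P) (f(P) = -8 + 1/(P + 6) = -8 + 1/(6 + P))
(204904 + 236850)*(√(U(k(-17, 7)) - 52448) + f(-545)) = (204904 + 236850)*(√(80*(-17) - 52448) + (-47 - 8*(-545))/(6 - 545)) = 441754*(√(-1360 - 52448) + (-47 + 4360)/(-539)) = 441754*(√(-53808) - 1/539*4313) = 441754*(4*I*√3363 - 4313/539) = 441754*(-4313/539 + 4*I*√3363) = -1905285002/539 + 1767016*I*√3363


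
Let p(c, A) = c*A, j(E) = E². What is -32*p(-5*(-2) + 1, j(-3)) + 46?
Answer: -3122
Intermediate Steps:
p(c, A) = A*c
-32*p(-5*(-2) + 1, j(-3)) + 46 = -32*(-3)²*(-5*(-2) + 1) + 46 = -288*(10 + 1) + 46 = -288*11 + 46 = -32*99 + 46 = -3168 + 46 = -3122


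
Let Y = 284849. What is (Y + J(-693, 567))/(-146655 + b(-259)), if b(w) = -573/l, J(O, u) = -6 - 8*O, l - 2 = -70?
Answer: -19746316/9971967 ≈ -1.9802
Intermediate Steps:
l = -68 (l = 2 - 70 = -68)
b(w) = 573/68 (b(w) = -573/(-68) = -573*(-1/68) = 573/68)
(Y + J(-693, 567))/(-146655 + b(-259)) = (284849 + (-6 - 8*(-693)))/(-146655 + 573/68) = (284849 + (-6 + 5544))/(-9971967/68) = (284849 + 5538)*(-68/9971967) = 290387*(-68/9971967) = -19746316/9971967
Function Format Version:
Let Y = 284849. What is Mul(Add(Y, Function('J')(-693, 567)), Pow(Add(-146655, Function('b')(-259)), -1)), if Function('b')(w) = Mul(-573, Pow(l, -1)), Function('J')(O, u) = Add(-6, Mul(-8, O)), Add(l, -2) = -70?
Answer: Rational(-19746316, 9971967) ≈ -1.9802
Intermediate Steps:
l = -68 (l = Add(2, -70) = -68)
Function('b')(w) = Rational(573, 68) (Function('b')(w) = Mul(-573, Pow(-68, -1)) = Mul(-573, Rational(-1, 68)) = Rational(573, 68))
Mul(Add(Y, Function('J')(-693, 567)), Pow(Add(-146655, Function('b')(-259)), -1)) = Mul(Add(284849, Add(-6, Mul(-8, -693))), Pow(Add(-146655, Rational(573, 68)), -1)) = Mul(Add(284849, Add(-6, 5544)), Pow(Rational(-9971967, 68), -1)) = Mul(Add(284849, 5538), Rational(-68, 9971967)) = Mul(290387, Rational(-68, 9971967)) = Rational(-19746316, 9971967)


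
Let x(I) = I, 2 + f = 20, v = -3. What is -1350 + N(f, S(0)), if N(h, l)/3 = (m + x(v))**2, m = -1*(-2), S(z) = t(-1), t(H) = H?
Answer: -1347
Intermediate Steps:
S(z) = -1
f = 18 (f = -2 + 20 = 18)
m = 2
N(h, l) = 3 (N(h, l) = 3*(2 - 3)**2 = 3*(-1)**2 = 3*1 = 3)
-1350 + N(f, S(0)) = -1350 + 3 = -1347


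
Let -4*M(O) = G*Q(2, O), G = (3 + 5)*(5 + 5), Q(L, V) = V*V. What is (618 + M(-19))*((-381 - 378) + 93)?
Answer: 4396932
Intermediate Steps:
Q(L, V) = V²
G = 80 (G = 8*10 = 80)
M(O) = -20*O²
(618 + M(-19))*((-381 - 378) + 93) = (618 - 20*(-19)²)*((-381 - 378) + 93) = (618 - 20*361)*(-759 + 93) = (618 - 7220)*(-666) = -6602*(-666) = 4396932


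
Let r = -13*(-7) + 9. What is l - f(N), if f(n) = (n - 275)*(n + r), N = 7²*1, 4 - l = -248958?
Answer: 282636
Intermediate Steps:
l = 248962 (l = 4 - 1*(-248958) = 4 + 248958 = 248962)
N = 49 (N = 49*1 = 49)
r = 100 (r = 91 + 9 = 100)
f(n) = (-275 + n)*(100 + n) (f(n) = (n - 275)*(n + 100) = (-275 + n)*(100 + n))
l - f(N) = 248962 - (-27500 + 49² - 175*49) = 248962 - (-27500 + 2401 - 8575) = 248962 - 1*(-33674) = 248962 + 33674 = 282636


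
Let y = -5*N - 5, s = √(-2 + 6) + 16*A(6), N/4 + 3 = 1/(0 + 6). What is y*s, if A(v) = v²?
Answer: 89590/3 ≈ 29863.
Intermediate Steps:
N = -34/3 (N = -12 + 4/(0 + 6) = -12 + 4/6 = -12 + 4*(⅙) = -12 + ⅔ = -34/3 ≈ -11.333)
s = 578 (s = √(-2 + 6) + 16*6² = √4 + 16*36 = 2 + 576 = 578)
y = 155/3 (y = -5*(-34/3) - 5 = 170/3 - 5 = 155/3 ≈ 51.667)
y*s = (155/3)*578 = 89590/3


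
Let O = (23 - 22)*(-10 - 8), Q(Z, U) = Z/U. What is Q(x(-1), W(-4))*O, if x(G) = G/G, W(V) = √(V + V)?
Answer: 9*I*√2/2 ≈ 6.364*I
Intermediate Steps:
W(V) = √2*√V (W(V) = √(2*V) = √2*√V)
x(G) = 1
O = -18 (O = 1*(-18) = -18)
Q(x(-1), W(-4))*O = (1/(√2*√(-4)))*(-18) = (1/(√2*(2*I)))*(-18) = (1/(2*I*√2))*(-18) = (1*(-I*√2/4))*(-18) = -I*√2/4*(-18) = 9*I*√2/2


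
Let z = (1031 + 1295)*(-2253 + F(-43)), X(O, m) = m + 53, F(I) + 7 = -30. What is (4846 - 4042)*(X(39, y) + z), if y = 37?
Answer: -4282465800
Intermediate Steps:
F(I) = -37 (F(I) = -7 - 30 = -37)
X(O, m) = 53 + m
z = -5326540 (z = (1031 + 1295)*(-2253 - 37) = 2326*(-2290) = -5326540)
(4846 - 4042)*(X(39, y) + z) = (4846 - 4042)*((53 + 37) - 5326540) = 804*(90 - 5326540) = 804*(-5326450) = -4282465800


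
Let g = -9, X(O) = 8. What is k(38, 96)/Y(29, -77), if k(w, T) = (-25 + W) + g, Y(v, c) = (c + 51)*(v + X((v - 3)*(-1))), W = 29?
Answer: 5/962 ≈ 0.0051975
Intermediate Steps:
Y(v, c) = (8 + v)*(51 + c) (Y(v, c) = (c + 51)*(v + 8) = (51 + c)*(8 + v) = (8 + v)*(51 + c))
k(w, T) = -5 (k(w, T) = (-25 + 29) - 9 = 4 - 9 = -5)
k(38, 96)/Y(29, -77) = -5/(408 + 8*(-77) + 51*29 - 77*29) = -5/(408 - 616 + 1479 - 2233) = -5/(-962) = -5*(-1/962) = 5/962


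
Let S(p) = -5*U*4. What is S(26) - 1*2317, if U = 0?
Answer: -2317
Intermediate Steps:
S(p) = 0 (S(p) = -5*0*4 = 0*4 = 0)
S(26) - 1*2317 = 0 - 1*2317 = 0 - 2317 = -2317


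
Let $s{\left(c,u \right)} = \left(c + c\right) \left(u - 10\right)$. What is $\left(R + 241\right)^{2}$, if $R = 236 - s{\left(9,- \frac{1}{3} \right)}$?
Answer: $439569$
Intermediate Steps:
$s{\left(c,u \right)} = 2 c \left(-10 + u\right)$
$R = 422$ ($R = 236 - 2 \cdot 9 \left(-10 - \frac{1}{3}\right) = 236 - 2 \cdot 9 \left(- \frac{31}{3}\right) = 236 - -186 = 236 + 186 = 422$)
$\left(R + 241\right)^{2} = \left(422 + 241\right)^{2} = 663^{2} = 439569$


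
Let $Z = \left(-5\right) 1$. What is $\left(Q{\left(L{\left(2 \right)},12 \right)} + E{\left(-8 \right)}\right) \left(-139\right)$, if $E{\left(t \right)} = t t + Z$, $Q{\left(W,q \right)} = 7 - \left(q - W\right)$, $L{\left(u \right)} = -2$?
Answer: $-7228$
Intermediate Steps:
$Z = -5$
$Q{\left(W,q \right)} = 7 + W - q$ ($Q{\left(W,q \right)} = 7 + \left(W - q\right) = 7 + W - q$)
$E{\left(t \right)} = -5 + t^{2}$ ($E{\left(t \right)} = t t - 5 = t^{2} - 5 = -5 + t^{2}$)
$\left(Q{\left(L{\left(2 \right)},12 \right)} + E{\left(-8 \right)}\right) \left(-139\right) = \left(\left(7 - 2 - 12\right) - \left(5 - \left(-8\right)^{2}\right)\right) \left(-139\right) = \left(\left(7 - 2 - 12\right) + \left(-5 + 64\right)\right) \left(-139\right) = \left(-7 + 59\right) \left(-139\right) = 52 \left(-139\right) = -7228$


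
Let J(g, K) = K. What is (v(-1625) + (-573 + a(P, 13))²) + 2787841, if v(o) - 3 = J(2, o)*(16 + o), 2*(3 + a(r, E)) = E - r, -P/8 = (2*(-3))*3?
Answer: 23255965/4 ≈ 5.8140e+6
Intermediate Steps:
P = 144 (P = -8*2*(-3)*3 = -(-48)*3 = -8*(-18) = 144)
a(r, E) = -3 + E/2 - r/2 (a(r, E) = -3 + (E - r)/2 = -3 + (E/2 - r/2) = -3 + E/2 - r/2)
v(o) = 3 + o*(16 + o)
(v(-1625) + (-573 + a(P, 13))²) + 2787841 = ((3 + (-1625)² + 16*(-1625)) + (-573 + (-3 + (½)*13 - ½*144))²) + 2787841 = ((3 + 2640625 - 26000) + (-573 + (-3 + 13/2 - 72))²) + 2787841 = (2614628 + (-573 - 137/2)²) + 2787841 = (2614628 + (-1283/2)²) + 2787841 = (2614628 + 1646089/4) + 2787841 = 12104601/4 + 2787841 = 23255965/4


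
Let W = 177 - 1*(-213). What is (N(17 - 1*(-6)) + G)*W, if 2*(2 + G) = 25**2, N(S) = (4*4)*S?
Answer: 264615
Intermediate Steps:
N(S) = 16*S
W = 390 (W = 177 + 213 = 390)
G = 621/2 (G = -2 + (1/2)*25**2 = -2 + (1/2)*625 = -2 + 625/2 = 621/2 ≈ 310.50)
(N(17 - 1*(-6)) + G)*W = (16*(17 - 1*(-6)) + 621/2)*390 = (16*(17 + 6) + 621/2)*390 = (16*23 + 621/2)*390 = (368 + 621/2)*390 = (1357/2)*390 = 264615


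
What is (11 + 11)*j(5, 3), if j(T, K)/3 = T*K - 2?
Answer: 858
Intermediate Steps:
j(T, K) = -6 + 3*K*T (j(T, K) = 3*(T*K - 2) = 3*(K*T - 2) = 3*(-2 + K*T) = -6 + 3*K*T)
(11 + 11)*j(5, 3) = (11 + 11)*(-6 + 3*3*5) = 22*(-6 + 45) = 22*39 = 858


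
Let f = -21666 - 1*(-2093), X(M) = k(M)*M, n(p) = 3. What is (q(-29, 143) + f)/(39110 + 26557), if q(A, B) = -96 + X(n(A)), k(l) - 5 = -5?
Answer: -19669/65667 ≈ -0.29953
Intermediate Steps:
k(l) = 0 (k(l) = 5 - 5 = 0)
X(M) = 0 (X(M) = 0*M = 0)
q(A, B) = -96 (q(A, B) = -96 + 0 = -96)
f = -19573 (f = -21666 + 2093 = -19573)
(q(-29, 143) + f)/(39110 + 26557) = (-96 - 19573)/(39110 + 26557) = -19669/65667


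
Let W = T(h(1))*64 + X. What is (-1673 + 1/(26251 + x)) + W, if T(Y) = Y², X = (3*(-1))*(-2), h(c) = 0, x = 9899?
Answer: -60262049/36150 ≈ -1667.0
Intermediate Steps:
X = 6 (X = -3*(-2) = 6)
W = 6 (W = 0²*64 + 6 = 0*64 + 6 = 0 + 6 = 6)
(-1673 + 1/(26251 + x)) + W = (-1673 + 1/(26251 + 9899)) + 6 = (-1673 + 1/36150) + 6 = -60478949/36150 + 6 = -60262049/36150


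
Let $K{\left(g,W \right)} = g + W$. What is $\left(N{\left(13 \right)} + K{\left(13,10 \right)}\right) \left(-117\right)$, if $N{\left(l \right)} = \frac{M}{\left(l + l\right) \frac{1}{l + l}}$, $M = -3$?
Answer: $-2340$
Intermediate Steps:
$N{\left(l \right)} = -3$ ($N{\left(l \right)} = - \frac{3}{\left(l + l\right) \frac{1}{l + l}} = - \frac{3}{2 l \frac{1}{2 l}} = - \frac{3}{1} = \left(-3\right) 1 = -3$)
$K{\left(g,W \right)} = W + g$
$\left(N{\left(13 \right)} + K{\left(13,10 \right)}\right) \left(-117\right) = \left(-3 + \left(10 + 13\right)\right) \left(-117\right) = \left(-3 + 23\right) \left(-117\right) = 20 \left(-117\right) = -2340$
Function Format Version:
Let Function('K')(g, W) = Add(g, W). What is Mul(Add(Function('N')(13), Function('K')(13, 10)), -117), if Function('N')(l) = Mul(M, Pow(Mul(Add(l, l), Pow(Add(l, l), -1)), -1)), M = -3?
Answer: -2340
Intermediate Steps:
Function('N')(l) = -3 (Function('N')(l) = Mul(-3, Pow(Mul(Add(l, l), Pow(Add(l, l), -1)), -1)) = Mul(-3, Pow(Mul(Mul(2, l), Pow(Mul(2, l), -1)), -1)) = Mul(-3, Pow(Mul(Mul(2, l), Mul(Rational(1, 2), Pow(l, -1))), -1)) = Mul(-3, Pow(1, -1)) = Mul(-3, 1) = -3)
Function('K')(g, W) = Add(W, g)
Mul(Add(Function('N')(13), Function('K')(13, 10)), -117) = Mul(Add(-3, Add(10, 13)), -117) = Mul(Add(-3, 23), -117) = Mul(20, -117) = -2340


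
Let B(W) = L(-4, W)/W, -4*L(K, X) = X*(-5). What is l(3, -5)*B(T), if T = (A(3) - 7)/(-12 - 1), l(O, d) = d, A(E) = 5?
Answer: -25/4 ≈ -6.2500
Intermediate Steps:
L(K, X) = 5*X/4 (L(K, X) = -X*(-5)/4 = -(-5)*X/4 = 5*X/4)
T = 2/13 (T = (5 - 7)/(-12 - 1) = -2/(-13) = -2*(-1/13) = 2/13 ≈ 0.15385)
B(W) = 5/4 (B(W) = (5*W/4)/W = 5/4)
l(3, -5)*B(T) = -5*5/4 = -25/4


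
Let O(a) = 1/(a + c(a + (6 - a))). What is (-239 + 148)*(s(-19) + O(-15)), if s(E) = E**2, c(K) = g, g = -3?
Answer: -591227/18 ≈ -32846.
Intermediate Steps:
c(K) = -3
O(a) = 1/(-3 + a) (O(a) = 1/(a - 3) = 1/(-3 + a))
(-239 + 148)*(s(-19) + O(-15)) = (-239 + 148)*((-19)**2 + 1/(-3 - 15)) = -91*(361 + 1/(-18)) = -91*(361 - 1/18) = -91*6497/18 = -591227/18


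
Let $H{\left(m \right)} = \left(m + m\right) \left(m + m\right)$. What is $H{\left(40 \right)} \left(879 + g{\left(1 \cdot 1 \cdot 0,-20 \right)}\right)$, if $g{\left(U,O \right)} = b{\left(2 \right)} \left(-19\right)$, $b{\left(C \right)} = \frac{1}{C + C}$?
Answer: $5595200$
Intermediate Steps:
$H{\left(m \right)} = 4 m^{2}$ ($H{\left(m \right)} = 2 m 2 m = 4 m^{2}$)
$b{\left(C \right)} = \frac{1}{2 C}$
$g{\left(U,O \right)} = - \frac{19}{4}$ ($g{\left(U,O \right)} = \frac{1}{2 \cdot 2} \left(-19\right) = \frac{1}{2} \cdot \frac{1}{2} \left(-19\right) = \frac{1}{4} \left(-19\right) = - \frac{19}{4}$)
$H{\left(40 \right)} \left(879 + g{\left(1 \cdot 1 \cdot 0,-20 \right)}\right) = 4 \cdot 40^{2} \left(879 - \frac{19}{4}\right) = 4 \cdot 1600 \cdot \frac{3497}{4} = 6400 \cdot \frac{3497}{4} = 5595200$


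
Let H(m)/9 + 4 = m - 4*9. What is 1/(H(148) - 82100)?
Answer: -1/81128 ≈ -1.2326e-5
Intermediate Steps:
H(m) = -360 + 9*m (H(m) = -36 + 9*(m - 4*9) = -36 + 9*(m - 36) = -36 + 9*(-36 + m) = -36 + (-324 + 9*m) = -360 + 9*m)
1/(H(148) - 82100) = 1/((-360 + 9*148) - 82100) = 1/((-360 + 1332) - 82100) = 1/(972 - 82100) = 1/(-81128) = -1/81128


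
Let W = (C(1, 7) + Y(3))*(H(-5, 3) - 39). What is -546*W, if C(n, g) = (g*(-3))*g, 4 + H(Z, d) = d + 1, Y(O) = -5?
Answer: -3236688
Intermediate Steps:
H(Z, d) = -3 + d (H(Z, d) = -4 + (d + 1) = -4 + (1 + d) = -3 + d)
C(n, g) = -3*g**2 (C(n, g) = (-3*g)*g = -3*g**2)
W = 5928 (W = (-3*7**2 - 5)*((-3 + 3) - 39) = (-3*49 - 5)*(0 - 39) = (-147 - 5)*(-39) = -152*(-39) = 5928)
-546*W = -546*5928 = -3236688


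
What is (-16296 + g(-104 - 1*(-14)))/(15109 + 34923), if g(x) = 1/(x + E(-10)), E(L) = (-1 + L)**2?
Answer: -505175/1550992 ≈ -0.32571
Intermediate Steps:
g(x) = 1/(121 + x) (g(x) = 1/(x + (-1 - 10)**2) = 1/(x + (-11)**2) = 1/(x + 121) = 1/(121 + x))
(-16296 + g(-104 - 1*(-14)))/(15109 + 34923) = (-16296 + 1/(121 + (-104 - 1*(-14))))/(15109 + 34923) = (-16296 + 1/(121 + (-104 + 14)))/50032 = (-16296 + 1/(121 - 90))*(1/50032) = (-16296 + 1/31)*(1/50032) = -505175/31*1/50032 = -505175/1550992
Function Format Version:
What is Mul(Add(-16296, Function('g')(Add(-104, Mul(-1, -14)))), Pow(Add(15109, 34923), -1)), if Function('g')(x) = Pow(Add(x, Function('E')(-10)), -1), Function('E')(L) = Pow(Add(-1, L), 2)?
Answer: Rational(-505175, 1550992) ≈ -0.32571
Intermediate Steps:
Function('g')(x) = Pow(Add(121, x), -1) (Function('g')(x) = Pow(Add(x, Pow(Add(-1, -10), 2)), -1) = Pow(Add(x, Pow(-11, 2)), -1) = Pow(Add(x, 121), -1) = Pow(Add(121, x), -1))
Mul(Add(-16296, Function('g')(Add(-104, Mul(-1, -14)))), Pow(Add(15109, 34923), -1)) = Mul(Add(-16296, Pow(Add(121, Add(-104, Mul(-1, -14))), -1)), Pow(Add(15109, 34923), -1)) = Mul(Add(-16296, Pow(Add(121, Add(-104, 14)), -1)), Pow(50032, -1)) = Mul(Add(-16296, Pow(Add(121, -90), -1)), Rational(1, 50032)) = Mul(Add(-16296, Pow(31, -1)), Rational(1, 50032)) = Mul(Add(-16296, Rational(1, 31)), Rational(1, 50032)) = Mul(Rational(-505175, 31), Rational(1, 50032)) = Rational(-505175, 1550992)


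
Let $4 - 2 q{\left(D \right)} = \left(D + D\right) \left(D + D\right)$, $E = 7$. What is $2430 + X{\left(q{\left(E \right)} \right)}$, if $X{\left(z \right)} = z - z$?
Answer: $2430$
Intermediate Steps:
$q{\left(D \right)} = 2 - 2 D^{2}$ ($q{\left(D \right)} = 2 - \frac{\left(D + D\right) \left(D + D\right)}{2} = 2 - \frac{2 D 2 D}{2} = 2 - \frac{4 D^{2}}{2} = 2 - 2 D^{2}$)
$X{\left(z \right)} = 0$
$2430 + X{\left(q{\left(E \right)} \right)} = 2430 + 0 = 2430$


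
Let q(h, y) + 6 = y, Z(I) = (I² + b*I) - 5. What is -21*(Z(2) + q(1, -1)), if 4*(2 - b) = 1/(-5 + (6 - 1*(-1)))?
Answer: 357/4 ≈ 89.250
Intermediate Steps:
b = 15/8 (b = 2 - 1/(4*(-5 + (6 - 1*(-1)))) = 2 - 1/(4*(-5 + (6 + 1))) = 2 - 1/(4*(-5 + 7)) = 2 - ¼/2 = 2 - ¼*½ = 2 - ⅛ = 15/8 ≈ 1.8750)
Z(I) = -5 + I² + 15*I/8 (Z(I) = (I² + 15*I/8) - 5 = -5 + I² + 15*I/8)
q(h, y) = -6 + y
-21*(Z(2) + q(1, -1)) = -21*((-5 + 2² + (15/8)*2) + (-6 - 1)) = -21*((-5 + 4 + 15/4) - 7) = -21*(11/4 - 7) = -21*(-17/4) = 357/4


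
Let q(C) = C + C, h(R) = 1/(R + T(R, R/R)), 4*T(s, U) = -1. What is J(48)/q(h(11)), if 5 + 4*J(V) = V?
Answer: 1849/32 ≈ 57.781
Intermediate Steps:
T(s, U) = -¼ (T(s, U) = (¼)*(-1) = -¼)
h(R) = 1/(-¼ + R) (h(R) = 1/(R - ¼) = 1/(-¼ + R))
J(V) = -5/4 + V/4
q(C) = 2*C
J(48)/q(h(11)) = (-5/4 + (¼)*48)/((2*(4/(-1 + 4*11)))) = (-5/4 + 12)/((2*(4/(-1 + 44)))) = 43/(4*((2*(4/43)))) = 43/(4*(8/43)) = (43/4)*(43/8) = 1849/32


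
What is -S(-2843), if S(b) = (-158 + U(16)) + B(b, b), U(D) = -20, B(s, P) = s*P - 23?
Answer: -8082448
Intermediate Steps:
B(s, P) = -23 + P*s (B(s, P) = P*s - 23 = -23 + P*s)
S(b) = -201 + b² (S(b) = (-158 - 20) + (-23 + b*b) = -178 + (-23 + b²) = -201 + b²)
-S(-2843) = -(-201 + (-2843)²) = -(-201 + 8082649) = -1*8082448 = -8082448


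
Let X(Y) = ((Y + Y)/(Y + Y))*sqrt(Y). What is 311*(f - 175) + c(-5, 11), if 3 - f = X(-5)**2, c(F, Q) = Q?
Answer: -51926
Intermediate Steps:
X(Y) = sqrt(Y) (X(Y) = ((2*Y)/((2*Y)))*sqrt(Y) = ((2*Y)*(1/(2*Y)))*sqrt(Y) = 1*sqrt(Y) = sqrt(Y))
f = 8 (f = 3 - (sqrt(-5))**2 = 3 - (I*sqrt(5))**2 = 3 - 1*(-5) = 3 + 5 = 8)
311*(f - 175) + c(-5, 11) = 311*(8 - 175) + 11 = 311*(-167) + 11 = -51937 + 11 = -51926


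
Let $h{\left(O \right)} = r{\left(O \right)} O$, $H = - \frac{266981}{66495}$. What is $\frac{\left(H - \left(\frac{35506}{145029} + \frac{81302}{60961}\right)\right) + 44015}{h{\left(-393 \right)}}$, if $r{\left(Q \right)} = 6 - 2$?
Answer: $- \frac{1675257780896099}{59839598935015} \approx -27.996$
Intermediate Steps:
$H = - \frac{1867}{465}$ ($H = \left(-266981\right) \frac{1}{66495} = - \frac{1867}{465} \approx -4.0151$)
$r{\left(Q \right)} = 4$ ($r{\left(Q \right)} = 6 - 2 = 4$)
$h{\left(O \right)} = 4 O$
$\frac{\left(H - \left(\frac{35506}{145029} + \frac{81302}{60961}\right)\right) + 44015}{h{\left(-393 \right)}} = \frac{\left(- \frac{1867}{465} - \left(\frac{35506}{145029} + \frac{81302}{60961}\right)\right) + 44015}{4 \left(-393\right)} = \frac{\left(- \frac{1867}{465} - \frac{13955629024}{8841112869}\right) + 44015}{-1572} = \left(\left(- \frac{1867}{465} - \frac{13955629024}{8841112869}\right) + 44015\right) \left(- \frac{1}{1572}\right) = \left(- \frac{2555080580287}{456790831565} + 44015\right) \left(- \frac{1}{1572}\right) = \frac{20103093370753188}{456790831565} \left(- \frac{1}{1572}\right) = - \frac{1675257780896099}{59839598935015}$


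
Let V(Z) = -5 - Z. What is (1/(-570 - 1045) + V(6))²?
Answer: 315630756/2608225 ≈ 121.01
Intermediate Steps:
(1/(-570 - 1045) + V(6))² = (1/(-570 - 1045) + (-5 - 1*6))² = (1/(-1615) + (-5 - 6))² = (-1/1615 - 11)² = (-17766/1615)² = 315630756/2608225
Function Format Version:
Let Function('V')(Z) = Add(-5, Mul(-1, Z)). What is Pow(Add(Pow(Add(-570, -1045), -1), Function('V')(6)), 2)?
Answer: Rational(315630756, 2608225) ≈ 121.01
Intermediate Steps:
Pow(Add(Pow(Add(-570, -1045), -1), Function('V')(6)), 2) = Pow(Add(Pow(Add(-570, -1045), -1), Add(-5, Mul(-1, 6))), 2) = Pow(Add(Pow(-1615, -1), Add(-5, -6)), 2) = Pow(Add(Rational(-1, 1615), -11), 2) = Pow(Rational(-17766, 1615), 2) = Rational(315630756, 2608225)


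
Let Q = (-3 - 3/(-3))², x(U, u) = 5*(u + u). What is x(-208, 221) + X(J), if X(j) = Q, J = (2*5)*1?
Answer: 2214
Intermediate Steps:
x(U, u) = 10*u (x(U, u) = 5*(2*u) = 10*u)
J = 10 (J = 10*1 = 10)
Q = 4 (Q = (-3 - 3*(-⅓))² = (-3 + 1)² = (-2)² = 4)
X(j) = 4
x(-208, 221) + X(J) = 10*221 + 4 = 2210 + 4 = 2214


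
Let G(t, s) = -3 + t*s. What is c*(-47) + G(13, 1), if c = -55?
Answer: 2595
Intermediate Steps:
G(t, s) = -3 + s*t
c*(-47) + G(13, 1) = -55*(-47) + (-3 + 1*13) = 2585 + (-3 + 13) = 2585 + 10 = 2595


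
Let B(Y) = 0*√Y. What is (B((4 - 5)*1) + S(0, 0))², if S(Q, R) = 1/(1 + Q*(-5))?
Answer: 1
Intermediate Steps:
B(Y) = 0
S(Q, R) = 1/(1 - 5*Q)
(B((4 - 5)*1) + S(0, 0))² = (0 - 1/(-1 + 5*0))² = (0 - 1/(-1 + 0))² = (0 - 1/(-1))² = (0 - 1*(-1))² = (0 + 1)² = 1² = 1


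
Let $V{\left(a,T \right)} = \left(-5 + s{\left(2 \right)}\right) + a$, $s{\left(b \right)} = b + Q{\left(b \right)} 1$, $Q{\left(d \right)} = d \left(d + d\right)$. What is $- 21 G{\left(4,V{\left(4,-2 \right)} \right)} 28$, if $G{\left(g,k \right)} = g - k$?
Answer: $2940$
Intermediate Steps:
$Q{\left(d \right)} = 2 d^{2}$ ($Q{\left(d \right)} = d 2 d = 2 d^{2}$)
$s{\left(b \right)} = b + 2 b^{2}$ ($s{\left(b \right)} = b + 2 b^{2} \cdot 1 = b + 2 b^{2}$)
$V{\left(a,T \right)} = 5 + a$ ($V{\left(a,T \right)} = \left(-5 + 2 \left(1 + 2 \cdot 2\right)\right) + a = \left(-5 + 2 \left(1 + 4\right)\right) + a = \left(-5 + 2 \cdot 5\right) + a = \left(-5 + 10\right) + a = 5 + a$)
$- 21 G{\left(4,V{\left(4,-2 \right)} \right)} 28 = - 21 \left(4 - \left(5 + 4\right)\right) 28 = - 21 \left(4 - 9\right) 28 = \left(-21\right) \left(-5\right) 28 = 105 \cdot 28 = 2940$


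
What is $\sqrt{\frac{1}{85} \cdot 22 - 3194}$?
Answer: $\frac{2 i \sqrt{5768695}}{85} \approx 56.513 i$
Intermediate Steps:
$\sqrt{\frac{1}{85} \cdot 22 - 3194} = \sqrt{\frac{22}{85} - 3194} = \sqrt{- \frac{271468}{85}} = \frac{2 i \sqrt{5768695}}{85}$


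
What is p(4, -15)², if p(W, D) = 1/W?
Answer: 1/16 ≈ 0.062500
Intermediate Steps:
p(4, -15)² = (1/4)² = (¼)² = 1/16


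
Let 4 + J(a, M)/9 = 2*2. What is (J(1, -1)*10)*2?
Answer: 0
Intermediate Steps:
J(a, M) = 0 (J(a, M) = -36 + 9*(2*2) = -36 + 9*4 = -36 + 36 = 0)
(J(1, -1)*10)*2 = (0*10)*2 = 0*2 = 0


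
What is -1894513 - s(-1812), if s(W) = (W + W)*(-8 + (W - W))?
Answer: -1923505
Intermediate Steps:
s(W) = -16*W (s(W) = (2*W)*(-8 + 0) = (2*W)*(-8) = -16*W)
-1894513 - s(-1812) = -1894513 - (-16)*(-1812) = -1894513 - 1*28992 = -1894513 - 28992 = -1923505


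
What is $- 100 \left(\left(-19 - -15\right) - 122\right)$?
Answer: $12600$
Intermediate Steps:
$- 100 \left(\left(-19 - -15\right) - 122\right) = - 100 \left(\left(-19 + 15\right) - 122\right) = - 100 \left(-4 - 122\right) = \left(-100\right) \left(-126\right) = 12600$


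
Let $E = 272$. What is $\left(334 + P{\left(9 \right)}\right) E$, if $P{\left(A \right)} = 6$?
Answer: $92480$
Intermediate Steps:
$\left(334 + P{\left(9 \right)}\right) E = \left(334 + 6\right) 272 = 340 \cdot 272 = 92480$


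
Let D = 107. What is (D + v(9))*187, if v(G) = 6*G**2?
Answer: 110891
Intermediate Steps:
(D + v(9))*187 = (107 + 6*9**2)*187 = (107 + 6*81)*187 = (107 + 486)*187 = 593*187 = 110891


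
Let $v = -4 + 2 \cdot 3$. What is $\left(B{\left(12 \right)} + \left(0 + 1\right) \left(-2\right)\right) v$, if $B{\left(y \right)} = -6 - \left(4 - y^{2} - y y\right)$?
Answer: $552$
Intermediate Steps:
$v = 2$ ($v = -4 + 6 = 2$)
$B{\left(y \right)} = -10 + 2 y^{2}$ ($B{\left(y \right)} = -6 + \left(\left(y^{2} + y^{2}\right) - 4\right) = -6 + \left(2 y^{2} - 4\right) = -6 + \left(-4 + 2 y^{2}\right) = -10 + 2 y^{2}$)
$\left(B{\left(12 \right)} + \left(0 + 1\right) \left(-2\right)\right) v = \left(\left(-10 + 2 \cdot 12^{2}\right) + \left(0 + 1\right) \left(-2\right)\right) 2 = \left(\left(-10 + 2 \cdot 144\right) + 1 \left(-2\right)\right) 2 = \left(\left(-10 + 288\right) - 2\right) 2 = \left(278 - 2\right) 2 = 276 \cdot 2 = 552$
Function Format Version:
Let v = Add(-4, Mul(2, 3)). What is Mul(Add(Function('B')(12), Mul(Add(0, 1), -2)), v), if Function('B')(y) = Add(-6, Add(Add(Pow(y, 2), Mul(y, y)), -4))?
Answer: 552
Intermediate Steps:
v = 2 (v = Add(-4, 6) = 2)
Function('B')(y) = Add(-10, Mul(2, Pow(y, 2))) (Function('B')(y) = Add(-6, Add(Add(Pow(y, 2), Pow(y, 2)), -4)) = Add(-6, Add(Mul(2, Pow(y, 2)), -4)) = Add(-6, Add(-4, Mul(2, Pow(y, 2)))) = Add(-10, Mul(2, Pow(y, 2))))
Mul(Add(Function('B')(12), Mul(Add(0, 1), -2)), v) = Mul(Add(Add(-10, Mul(2, Pow(12, 2))), Mul(Add(0, 1), -2)), 2) = Mul(Add(Add(-10, Mul(2, 144)), Mul(1, -2)), 2) = Mul(Add(Add(-10, 288), -2), 2) = Mul(Add(278, -2), 2) = Mul(276, 2) = 552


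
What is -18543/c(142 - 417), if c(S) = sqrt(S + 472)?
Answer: -18543*sqrt(197)/197 ≈ -1321.1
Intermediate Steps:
c(S) = sqrt(472 + S)
-18543/c(142 - 417) = -18543/sqrt(472 + (142 - 417)) = -18543/sqrt(472 - 275) = -18543*sqrt(197)/197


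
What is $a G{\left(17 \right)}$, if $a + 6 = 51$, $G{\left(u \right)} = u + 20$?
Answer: $1665$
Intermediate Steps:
$G{\left(u \right)} = 20 + u$
$a = 45$ ($a = -6 + 51 = 45$)
$a G{\left(17 \right)} = 45 \left(20 + 17\right) = 45 \cdot 37 = 1665$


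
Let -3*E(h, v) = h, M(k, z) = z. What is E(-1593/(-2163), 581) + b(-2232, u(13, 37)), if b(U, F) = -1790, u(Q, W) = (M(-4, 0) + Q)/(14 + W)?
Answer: -1290767/721 ≈ -1790.2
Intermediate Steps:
E(h, v) = -h/3
u(Q, W) = Q/(14 + W) (u(Q, W) = (0 + Q)/(14 + W) = Q/(14 + W))
E(-1593/(-2163), 581) + b(-2232, u(13, 37)) = -(-531)/(-2163) - 1790 = -(-531)*(-1)/2163 - 1790 = -⅓*531/721 - 1790 = -177/721 - 1790 = -1290767/721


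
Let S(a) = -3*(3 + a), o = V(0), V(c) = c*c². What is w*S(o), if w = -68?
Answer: 612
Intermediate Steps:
V(c) = c³
o = 0 (o = 0³ = 0)
S(a) = -9 - 3*a
w*S(o) = -68*(-9 - 3*0) = -68*(-9 + 0) = -68*(-9) = 612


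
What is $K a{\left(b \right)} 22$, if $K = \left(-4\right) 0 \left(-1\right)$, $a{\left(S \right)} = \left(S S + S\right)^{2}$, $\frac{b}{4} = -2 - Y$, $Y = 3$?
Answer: $0$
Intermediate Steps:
$b = -20$ ($b = 4 \left(-2 - 3\right) = 4 \left(-5\right) = -20$)
$a{\left(S \right)} = \left(S + S^{2}\right)^{2}$ ($a{\left(S \right)} = \left(S^{2} + S\right)^{2} = \left(S + S^{2}\right)^{2}$)
$K = 0$ ($K = 0 \left(-1\right) = 0$)
$K a{\left(b \right)} 22 = 0 \left(-20\right)^{2} \left(1 - 20\right)^{2} \cdot 22 = 0 \cdot 400 \left(-19\right)^{2} \cdot 22 = 0 \cdot 400 \cdot 361 \cdot 22 = 0 \cdot 144400 \cdot 22 = 0 \cdot 22 = 0$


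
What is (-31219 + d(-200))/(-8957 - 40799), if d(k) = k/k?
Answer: 15609/24878 ≈ 0.62742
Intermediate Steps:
d(k) = 1
(-31219 + d(-200))/(-8957 - 40799) = (-31219 + 1)/(-8957 - 40799) = -31218/(-49756) = -31218*(-1/49756) = 15609/24878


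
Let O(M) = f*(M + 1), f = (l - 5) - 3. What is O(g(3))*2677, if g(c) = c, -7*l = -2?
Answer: -578232/7 ≈ -82605.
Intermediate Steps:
l = 2/7 (l = -1/7*(-2) = 2/7 ≈ 0.28571)
f = -54/7 (f = (2/7 - 5) - 3 = -33/7 - 3 = -54/7 ≈ -7.7143)
O(M) = -54/7 - 54*M/7 (O(M) = -54*(M + 1)/7 = -54*(1 + M)/7 = -54/7 - 54*M/7)
O(g(3))*2677 = (-54/7 - 54/7*3)*2677 = (-54/7 - 162/7)*2677 = -216/7*2677 = -578232/7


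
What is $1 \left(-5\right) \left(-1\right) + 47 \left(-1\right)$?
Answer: $-42$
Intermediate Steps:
$1 \left(-5\right) \left(-1\right) + 47 \left(-1\right) = \left(-5\right) \left(-1\right) - 47 = 5 - 47 = -42$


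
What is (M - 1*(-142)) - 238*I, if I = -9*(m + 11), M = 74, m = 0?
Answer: 23778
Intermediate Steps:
I = -99 (I = -9*(0 + 11) = -9*11 = -99)
(M - 1*(-142)) - 238*I = (74 - 1*(-142)) - 238*(-99) = (74 + 142) + 23562 = 216 + 23562 = 23778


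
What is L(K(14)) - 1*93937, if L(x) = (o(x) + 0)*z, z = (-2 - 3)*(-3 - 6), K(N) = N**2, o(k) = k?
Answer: -85117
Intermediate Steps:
z = 45 (z = -5*(-9) = 45)
L(x) = 45*x (L(x) = (x + 0)*45 = x*45 = 45*x)
L(K(14)) - 1*93937 = 45*14**2 - 1*93937 = 45*196 - 93937 = 8820 - 93937 = -85117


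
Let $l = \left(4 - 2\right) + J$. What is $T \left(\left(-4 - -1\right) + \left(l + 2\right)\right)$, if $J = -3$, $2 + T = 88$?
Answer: $-172$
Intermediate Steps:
$T = 86$ ($T = -2 + 88 = 86$)
$l = -1$ ($l = \left(4 - 2\right) - 3 = 2 - 3 = -1$)
$T \left(\left(-4 - -1\right) + \left(l + 2\right)\right) = 86 \left(\left(-4 - -1\right) + \left(-1 + 2\right)\right) = 86 \left(\left(-4 + 1\right) + 1\right) = 86 \left(-3 + 1\right) = 86 \left(-2\right) = -172$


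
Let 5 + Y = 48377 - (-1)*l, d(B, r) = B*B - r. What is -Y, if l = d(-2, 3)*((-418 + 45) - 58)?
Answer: -47941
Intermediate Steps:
d(B, r) = B² - r
l = -431 (l = ((-2)² - 1*3)*((-418 + 45) - 58) = (4 - 3)*(-373 - 58) = 1*(-431) = -431)
Y = 47941 (Y = -5 + (48377 - (-1)*(-431)) = -5 + (48377 - 1*431) = -5 + (48377 - 431) = -5 + 47946 = 47941)
-Y = -1*47941 = -47941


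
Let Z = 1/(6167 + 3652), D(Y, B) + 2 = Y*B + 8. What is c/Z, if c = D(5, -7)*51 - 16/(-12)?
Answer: -14509209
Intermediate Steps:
D(Y, B) = 6 + B*Y (D(Y, B) = -2 + (Y*B + 8) = -2 + (B*Y + 8) = -2 + (8 + B*Y) = 6 + B*Y)
Z = 1/9819 ≈ 0.00010184
c = -4433/3 (c = (6 - 7*5)*51 - 16/(-12) = (6 - 35)*51 - 16*(-1/12) = -29*51 + 4/3 = -1479 + 4/3 = -4433/3 ≈ -1477.7)
c/Z = -4433/(3*1/9819) = -4433/3*9819 = -14509209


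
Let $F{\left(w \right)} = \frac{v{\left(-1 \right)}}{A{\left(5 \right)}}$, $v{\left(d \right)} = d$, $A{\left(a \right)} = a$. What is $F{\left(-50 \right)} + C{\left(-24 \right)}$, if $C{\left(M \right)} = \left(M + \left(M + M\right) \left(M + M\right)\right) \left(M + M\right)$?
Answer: $- \frac{547201}{5} \approx -1.0944 \cdot 10^{5}$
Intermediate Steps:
$F{\left(w \right)} = - \frac{1}{5}$
$C{\left(M \right)} = 2 M \left(M + 4 M^{2}\right)$ ($C{\left(M \right)} = \left(M + 2 M 2 M\right) 2 M = \left(M + 4 M^{2}\right) 2 M = 2 M \left(M + 4 M^{2}\right)$)
$F{\left(-50 \right)} + C{\left(-24 \right)} = - \frac{1}{5} + \left(-24\right)^{2} \left(2 + 8 \left(-24\right)\right) = - \frac{1}{5} + 576 \left(2 - 192\right) = - \frac{1}{5} + 576 \left(-190\right) = - \frac{1}{5} - 109440 = - \frac{547201}{5}$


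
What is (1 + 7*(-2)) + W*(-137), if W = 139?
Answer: -19056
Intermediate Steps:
(1 + 7*(-2)) + W*(-137) = (1 + 7*(-2)) + 139*(-137) = (1 - 14) - 19043 = -13 - 19043 = -19056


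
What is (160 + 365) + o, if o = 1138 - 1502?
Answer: 161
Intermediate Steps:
o = -364
(160 + 365) + o = (160 + 365) - 364 = 525 - 364 = 161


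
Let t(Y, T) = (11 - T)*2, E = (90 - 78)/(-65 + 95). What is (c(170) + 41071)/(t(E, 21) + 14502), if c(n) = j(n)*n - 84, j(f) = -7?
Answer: 39797/14482 ≈ 2.7480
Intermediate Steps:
c(n) = -84 - 7*n (c(n) = -7*n - 84 = -84 - 7*n)
E = 2/5 (E = 12/30 = 12*(1/30) = 2/5 ≈ 0.40000)
t(Y, T) = 22 - 2*T
(c(170) + 41071)/(t(E, 21) + 14502) = ((-84 - 7*170) + 41071)/((22 - 2*21) + 14502) = ((-84 - 1190) + 41071)/((22 - 42) + 14502) = (-1274 + 41071)/(-20 + 14502) = 39797/14482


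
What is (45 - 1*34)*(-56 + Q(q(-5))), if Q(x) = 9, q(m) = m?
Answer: -517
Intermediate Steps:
(45 - 1*34)*(-56 + Q(q(-5))) = (45 - 1*34)*(-56 + 9) = (45 - 34)*(-47) = 11*(-47) = -517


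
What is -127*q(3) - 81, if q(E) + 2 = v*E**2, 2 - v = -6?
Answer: -8971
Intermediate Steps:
v = 8 (v = 2 - 1*(-6) = 2 + 6 = 8)
q(E) = -2 + 8*E**2
-127*q(3) - 81 = -127*(-2 + 8*3**2) - 81 = -127*(-2 + 8*9) - 81 = -127*(-2 + 72) - 81 = -127*70 - 81 = -8890 - 81 = -8971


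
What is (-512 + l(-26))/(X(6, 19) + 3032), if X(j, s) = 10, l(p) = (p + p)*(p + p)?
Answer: 1096/1521 ≈ 0.72058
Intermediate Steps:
l(p) = 4*p² (l(p) = (2*p)*(2*p) = 4*p²)
(-512 + l(-26))/(X(6, 19) + 3032) = (-512 + 4*(-26)²)/(10 + 3032) = (-512 + 4*676)/3042 = (-512 + 2704)*(1/3042) = 2192*(1/3042) = 1096/1521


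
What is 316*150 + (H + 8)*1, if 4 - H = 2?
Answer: 47410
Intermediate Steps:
H = 2 (H = 4 - 1*2 = 4 - 2 = 2)
316*150 + (H + 8)*1 = 316*150 + (2 + 8)*1 = 47400 + 10*1 = 47400 + 10 = 47410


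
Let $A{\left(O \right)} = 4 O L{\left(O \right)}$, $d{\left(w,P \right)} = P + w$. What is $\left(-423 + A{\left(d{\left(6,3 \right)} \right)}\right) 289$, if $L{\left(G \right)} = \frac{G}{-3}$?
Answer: $-153459$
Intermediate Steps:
$L{\left(G \right)} = - \frac{G}{3}$ ($L{\left(G \right)} = G \left(- \frac{1}{3}\right) = - \frac{G}{3}$)
$A{\left(O \right)} = - \frac{4 O^{2}}{3}$ ($A{\left(O \right)} = 4 O \left(- \frac{O}{3}\right) = - \frac{4 O^{2}}{3}$)
$\left(-423 + A{\left(d{\left(6,3 \right)} \right)}\right) 289 = \left(-423 - \frac{4 \left(3 + 6\right)^{2}}{3}\right) 289 = \left(-423 - \frac{4 \cdot 9^{2}}{3}\right) 289 = \left(-423 - 108\right) 289 = \left(-531\right) 289 = -153459$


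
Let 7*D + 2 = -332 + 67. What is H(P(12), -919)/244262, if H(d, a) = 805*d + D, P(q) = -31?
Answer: -87476/854917 ≈ -0.10232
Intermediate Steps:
D = -267/7 (D = -2/7 + (-332 + 67)/7 = -2/7 + (⅐)*(-265) = -2/7 - 265/7 = -267/7 ≈ -38.143)
H(d, a) = -267/7 + 805*d (H(d, a) = 805*d - 267/7 = -267/7 + 805*d)
H(P(12), -919)/244262 = (-267/7 + 805*(-31))/244262 = (-267/7 - 24955)*(1/244262) = -174952/7*1/244262 = -87476/854917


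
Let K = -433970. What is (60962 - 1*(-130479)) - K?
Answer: 625411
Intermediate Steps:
(60962 - 1*(-130479)) - K = (60962 - 1*(-130479)) - 1*(-433970) = (60962 + 130479) + 433970 = 191441 + 433970 = 625411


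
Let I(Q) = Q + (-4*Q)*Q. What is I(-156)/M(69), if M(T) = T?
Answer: -32500/23 ≈ -1413.0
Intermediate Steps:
I(Q) = Q - 4*Q²
I(-156)/M(69) = -156*(1 - 4*(-156))/69 = -156*(1 + 624)*(1/69) = -156*625*(1/69) = -97500*1/69 = -32500/23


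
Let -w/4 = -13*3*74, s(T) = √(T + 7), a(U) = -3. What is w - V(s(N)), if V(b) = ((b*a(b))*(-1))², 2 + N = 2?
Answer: 11481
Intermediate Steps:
N = 0 (N = -2 + 2 = 0)
s(T) = √(7 + T)
V(b) = 9*b² (V(b) = ((b*(-3))*(-1))² = (-3*b*(-1))² = (3*b)² = 9*b²)
w = 11544 (w = -4*(-13*3)*74 = -(-156)*74 = -4*(-2886) = 11544)
w - V(s(N)) = 11544 - 9*(√(7 + 0))² = 11544 - 9*(√7)² = 11544 - 9*7 = 11544 - 1*63 = 11544 - 63 = 11481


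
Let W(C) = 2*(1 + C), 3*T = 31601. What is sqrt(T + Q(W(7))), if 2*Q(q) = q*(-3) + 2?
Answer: 2*sqrt(23649)/3 ≈ 102.52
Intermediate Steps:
T = 31601/3 (T = (1/3)*31601 = 31601/3 ≈ 10534.)
W(C) = 2 + 2*C
Q(q) = 1 - 3*q/2 (Q(q) = (q*(-3) + 2)/2 = (-3*q + 2)/2 = (2 - 3*q)/2 = 1 - 3*q/2)
sqrt(T + Q(W(7))) = sqrt(31601/3 + (1 - 3*(2 + 2*7)/2)) = sqrt(31601/3 + (1 - 3*(2 + 14)/2)) = sqrt(31601/3 + (1 - 3/2*16)) = sqrt(31601/3 + (1 - 24)) = sqrt(31601/3 - 23) = sqrt(31532/3) = 2*sqrt(23649)/3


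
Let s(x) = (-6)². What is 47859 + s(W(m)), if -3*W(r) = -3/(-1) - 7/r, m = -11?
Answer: 47895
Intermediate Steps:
W(r) = -1 + 7/(3*r) (W(r) = -(-3/(-1) - 7/r)/3 = -(-3*(-1) - 7/r)/3 = -(3 - 7/r)/3 = -1 + 7/(3*r))
s(x) = 36
47859 + s(W(m)) = 47859 + 36 = 47895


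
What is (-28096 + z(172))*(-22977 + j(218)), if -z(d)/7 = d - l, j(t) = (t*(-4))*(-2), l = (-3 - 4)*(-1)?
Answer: 621086483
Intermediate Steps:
l = 7 (l = -7*(-1) = 7)
j(t) = 8*t (j(t) = -4*t*(-2) = 8*t)
z(d) = 49 - 7*d (z(d) = -7*(d - 1*7) = -7*(d - 7) = -7*(-7 + d) = 49 - 7*d)
(-28096 + z(172))*(-22977 + j(218)) = (-28096 + (49 - 7*172))*(-22977 + 8*218) = (-28096 + (49 - 1204))*(-22977 + 1744) = (-28096 - 1155)*(-21233) = -29251*(-21233) = 621086483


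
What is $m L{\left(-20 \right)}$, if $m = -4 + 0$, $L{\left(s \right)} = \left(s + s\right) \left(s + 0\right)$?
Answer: $-3200$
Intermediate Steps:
$L{\left(s \right)} = 2 s^{2}$ ($L{\left(s \right)} = 2 s s = 2 s^{2}$)
$m = -4$
$m L{\left(-20 \right)} = - 4 \cdot 2 \left(-20\right)^{2} = - 4 \cdot 2 \cdot 400 = \left(-4\right) 800 = -3200$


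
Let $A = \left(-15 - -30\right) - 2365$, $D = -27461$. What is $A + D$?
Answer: $-29811$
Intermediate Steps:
$A = -2350$ ($A = \left(-15 + 30\right) - 2365 = 15 - 2365 = -2350$)
$A + D = -2350 - 27461 = -29811$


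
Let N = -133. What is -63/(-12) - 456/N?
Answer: 243/28 ≈ 8.6786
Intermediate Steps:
-63/(-12) - 456/N = -63/(-12) - 456/(-133) = -63*(-1/12) - 456*(-1/133) = 21/4 + 24/7 = 243/28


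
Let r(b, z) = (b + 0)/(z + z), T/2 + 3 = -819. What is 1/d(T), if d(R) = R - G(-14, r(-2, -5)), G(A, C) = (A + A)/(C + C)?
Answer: -1/1574 ≈ -0.00063532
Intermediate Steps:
T = -1644 (T = -6 + 2*(-819) = -6 - 1638 = -1644)
r(b, z) = b/(2*z) (r(b, z) = b/((2*z)) = b*(1/(2*z)) = b/(2*z))
G(A, C) = A/C (G(A, C) = (2*A)/((2*C)) = (2*A)*(1/(2*C)) = A/C)
d(R) = 70 + R (d(R) = R - (-14)/((½)*(-2)/(-5)) = R - (-14)/((½)*(-2)*(-⅕)) = R - (-14)/⅕ = R - (-14)*5 = R - 1*(-70) = R + 70 = 70 + R)
1/d(T) = 1/(70 - 1644) = 1/(-1574) = -1/1574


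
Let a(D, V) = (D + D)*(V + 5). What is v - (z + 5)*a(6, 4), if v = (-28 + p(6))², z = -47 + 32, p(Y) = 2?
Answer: 1756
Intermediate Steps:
a(D, V) = 2*D*(5 + V) (a(D, V) = (2*D)*(5 + V) = 2*D*(5 + V))
z = -15
v = 676 (v = (-28 + 2)² = (-26)² = 676)
v - (z + 5)*a(6, 4) = 676 - (-15 + 5)*2*6*(5 + 4) = 676 - (-10)*2*6*9 = 676 - (-10)*108 = 676 - 1*(-1080) = 676 + 1080 = 1756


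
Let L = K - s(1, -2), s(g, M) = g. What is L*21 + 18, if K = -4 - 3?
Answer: -150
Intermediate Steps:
K = -7
L = -8 (L = -7 - 1*1 = -7 - 1 = -8)
L*21 + 18 = -8*21 + 18 = -168 + 18 = -150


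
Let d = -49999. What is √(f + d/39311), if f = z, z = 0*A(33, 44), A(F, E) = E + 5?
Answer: I*√1965510689/39311 ≈ 1.1278*I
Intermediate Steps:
A(F, E) = 5 + E
z = 0 (z = 0*(5 + 44) = 0*49 = 0)
f = 0
√(f + d/39311) = √(0 - 49999/39311) = √(-49999/39311) = I*√1965510689/39311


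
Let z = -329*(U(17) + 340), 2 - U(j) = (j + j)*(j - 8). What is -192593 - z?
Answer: -180749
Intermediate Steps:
U(j) = 2 - 2*j*(-8 + j) (U(j) = 2 - (j + j)*(j - 8) = 2 - 2*j*(-8 + j))
z = -11844 (z = -329*((2 - 2*17² + 16*17) + 340) = -329*((2 - 2*289 + 272) + 340) = -329*((2 - 578 + 272) + 340) = -329*(-304 + 340) = -329*36 = -11844)
-192593 - z = -192593 - 1*(-11844) = -192593 + 11844 = -180749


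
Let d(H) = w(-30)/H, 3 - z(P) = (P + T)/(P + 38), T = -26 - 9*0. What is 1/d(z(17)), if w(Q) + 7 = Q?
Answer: -174/2035 ≈ -0.085504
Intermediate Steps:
w(Q) = -7 + Q
T = -26 (T = -26 + 0 = -26)
z(P) = 3 - (-26 + P)/(38 + P) (z(P) = 3 - (P - 26)/(P + 38) = 3 - (-26 + P)/(38 + P))
d(H) = -37/H (d(H) = (-7 - 30)/H = -37/H)
1/d(z(17)) = 1/(-37*(38 + 17)/(2*(70 + 17))) = 1/(-37/(2*87/55)) = 1/(-37/(2*(1/55)*87)) = 1/(-37/174/55) = 1/(-37*55/174) = 1/(-2035/174) = -174/2035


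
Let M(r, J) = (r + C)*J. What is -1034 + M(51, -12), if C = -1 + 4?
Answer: -1682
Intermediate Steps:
C = 3
M(r, J) = J*(3 + r) (M(r, J) = (r + 3)*J = (3 + r)*J = J*(3 + r))
-1034 + M(51, -12) = -1034 - 12*(3 + 51) = -1034 - 12*54 = -1034 - 648 = -1682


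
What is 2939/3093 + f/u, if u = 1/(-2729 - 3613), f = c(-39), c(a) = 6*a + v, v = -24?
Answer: 5060880887/3093 ≈ 1.6362e+6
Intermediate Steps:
c(a) = -24 + 6*a (c(a) = 6*a - 24 = -24 + 6*a)
f = -258 (f = -24 + 6*(-39) = -24 - 234 = -258)
u = -1/6342 (u = 1/(-6342) = -1/6342 ≈ -0.00015768)
2939/3093 + f/u = 2939/3093 - 258/(-1/6342) = 2939*(1/3093) - 258*(-6342) = 2939/3093 + 1636236 = 5060880887/3093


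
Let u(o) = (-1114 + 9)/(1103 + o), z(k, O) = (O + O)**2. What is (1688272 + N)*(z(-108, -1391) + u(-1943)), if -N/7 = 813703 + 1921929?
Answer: -945987195589644/7 ≈ -1.3514e+14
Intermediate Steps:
N = -19149424 (N = -7*(813703 + 1921929) = -7*2735632 = -19149424)
z(k, O) = 4*O**2 (z(k, O) = (2*O)**2 = 4*O**2)
u(o) = -1105/(1103 + o)
(1688272 + N)*(z(-108, -1391) + u(-1943)) = (1688272 - 19149424)*(4*(-1391)**2 - 1105/(1103 - 1943)) = -17461152*(4*1934881 - 1105/(-840)) = -17461152*(7739524 - 1105*(-1/840)) = -17461152*(7739524 + 221/168) = -17461152*1300240253/168 = -945987195589644/7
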